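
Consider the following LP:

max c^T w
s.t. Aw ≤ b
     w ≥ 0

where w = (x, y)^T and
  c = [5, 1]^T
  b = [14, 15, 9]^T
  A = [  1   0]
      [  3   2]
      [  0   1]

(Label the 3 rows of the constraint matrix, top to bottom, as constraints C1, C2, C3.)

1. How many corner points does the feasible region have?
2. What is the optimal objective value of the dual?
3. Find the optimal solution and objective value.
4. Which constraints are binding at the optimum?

1. 3
2. 25 (by strong duality, equal to the primal optimum)
3. x = 5, y = 0, z = 25
4. C2, y ≥ 0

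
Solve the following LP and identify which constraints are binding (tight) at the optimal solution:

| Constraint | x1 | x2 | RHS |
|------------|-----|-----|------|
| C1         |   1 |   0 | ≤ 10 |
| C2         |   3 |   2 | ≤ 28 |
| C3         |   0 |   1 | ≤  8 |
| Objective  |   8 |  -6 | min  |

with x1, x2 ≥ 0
Optimal: x1 = 0, x2 = 8
Slack at optimum:
  C1: slack = 10
  C2: slack = 12
  C3: slack = 0 (binding)
  x1 ≥ 0: x1 = 0 (binding)
  x2 ≥ 0: x2 = 8
Binding constraints: C3, x1 ≥ 0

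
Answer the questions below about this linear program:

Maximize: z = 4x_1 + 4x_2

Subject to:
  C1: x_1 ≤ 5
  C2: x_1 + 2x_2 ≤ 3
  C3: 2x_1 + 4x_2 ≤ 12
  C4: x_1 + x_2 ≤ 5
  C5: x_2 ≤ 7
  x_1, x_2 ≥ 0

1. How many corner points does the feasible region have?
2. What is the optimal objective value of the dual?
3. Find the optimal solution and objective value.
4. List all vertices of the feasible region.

1. 3
2. 12 (by strong duality, equal to the primal optimum)
3. x_1 = 3, x_2 = 0, z = 12
4. (0, 0), (3, 0), (0, 1.5)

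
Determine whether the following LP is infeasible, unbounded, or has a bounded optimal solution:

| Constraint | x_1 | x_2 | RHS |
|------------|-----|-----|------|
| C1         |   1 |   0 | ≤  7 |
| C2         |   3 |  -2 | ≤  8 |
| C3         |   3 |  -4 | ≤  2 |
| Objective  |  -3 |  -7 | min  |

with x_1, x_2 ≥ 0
Feasible point: (0, 0) satisfies every constraint, so the LP is feasible.
Direction d = (0, 1): for each constraint row a, a·d ≤ 0 —
  (1)(0) + (0)(1) = 0 ≤ 0
  (3)(0) + (-2)(1) = -2 ≤ 0
  (3)(0) + (-4)(1) = -4 ≤ 0
and d ≥ 0, so (0, 0) + t·d stays feasible for every t ≥ 0. Along this ray z = -3x_1 - 7x_2 changes by -7 per unit t, so z → −∞.

Unbounded — the objective can decrease without bound over the feasible region.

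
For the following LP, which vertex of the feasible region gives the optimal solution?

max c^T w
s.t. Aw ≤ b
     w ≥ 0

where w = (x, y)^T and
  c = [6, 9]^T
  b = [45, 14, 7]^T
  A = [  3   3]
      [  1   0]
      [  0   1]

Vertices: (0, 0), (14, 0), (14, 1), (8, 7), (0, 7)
Evaluating z = 6x + 9y at each vertex:
  (0, 0): z = 0
  (14, 0): z = 84
  (14, 1): z = 93
  (8, 7): z = 111
  (0, 7): z = 63

The largest value is z = 111, attained at (8, 7).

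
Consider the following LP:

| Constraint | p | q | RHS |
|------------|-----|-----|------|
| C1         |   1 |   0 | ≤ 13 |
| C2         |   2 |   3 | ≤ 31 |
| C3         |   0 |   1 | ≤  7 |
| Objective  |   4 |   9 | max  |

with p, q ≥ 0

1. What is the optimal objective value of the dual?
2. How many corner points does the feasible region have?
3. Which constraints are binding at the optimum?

1. 83 (by strong duality, equal to the primal optimum)
2. 5
3. C2, C3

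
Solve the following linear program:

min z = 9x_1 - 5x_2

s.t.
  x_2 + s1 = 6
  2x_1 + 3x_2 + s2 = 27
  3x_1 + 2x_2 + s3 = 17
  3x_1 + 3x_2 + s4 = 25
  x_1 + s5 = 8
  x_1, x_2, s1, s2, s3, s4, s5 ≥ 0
x_1 = 0, x_2 = 6, z = -30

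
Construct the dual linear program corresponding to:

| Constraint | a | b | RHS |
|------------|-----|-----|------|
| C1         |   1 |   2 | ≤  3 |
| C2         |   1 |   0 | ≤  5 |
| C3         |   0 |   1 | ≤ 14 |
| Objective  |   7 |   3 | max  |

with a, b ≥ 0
Minimize: z = 3y1 + 5y2 + 14y3

Subject to:
  C1: -y1 - y2 ≤ -7
  C2: -2y1 - y3 ≤ -3
  y1, y2, y3 ≥ 0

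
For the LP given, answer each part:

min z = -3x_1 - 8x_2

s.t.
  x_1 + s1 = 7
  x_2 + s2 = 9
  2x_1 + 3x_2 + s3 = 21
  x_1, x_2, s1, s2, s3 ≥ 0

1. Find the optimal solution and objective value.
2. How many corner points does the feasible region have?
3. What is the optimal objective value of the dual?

1. x_1 = 0, x_2 = 7, z = -56
2. 4
3. -56 (by strong duality, equal to the primal optimum)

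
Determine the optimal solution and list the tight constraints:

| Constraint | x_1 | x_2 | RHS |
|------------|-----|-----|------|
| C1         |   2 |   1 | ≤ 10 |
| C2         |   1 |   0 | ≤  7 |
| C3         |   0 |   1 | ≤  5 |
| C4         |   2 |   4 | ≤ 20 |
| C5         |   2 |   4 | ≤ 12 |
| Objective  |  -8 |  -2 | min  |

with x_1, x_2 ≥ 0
Optimal: x_1 = 5, x_2 = 0
Binding: C1, x_2 ≥ 0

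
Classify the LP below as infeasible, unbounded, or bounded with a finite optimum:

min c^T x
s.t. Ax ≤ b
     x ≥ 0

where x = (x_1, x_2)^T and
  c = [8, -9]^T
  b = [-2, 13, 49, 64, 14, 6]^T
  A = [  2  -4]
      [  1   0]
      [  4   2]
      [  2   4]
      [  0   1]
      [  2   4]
The point (0, 1.5) satisfies every constraint, so the LP is feasible; the constraints give x_1 ≤ 13 and x_2 ≤ 14, which with x_1, x_2 ≥ 0 keep the feasible region inside a bounded box. A feasible, bounded LP attains a finite optimum at a vertex.

Feasible with finite optimum z* = -13.5 at (0, 1.5).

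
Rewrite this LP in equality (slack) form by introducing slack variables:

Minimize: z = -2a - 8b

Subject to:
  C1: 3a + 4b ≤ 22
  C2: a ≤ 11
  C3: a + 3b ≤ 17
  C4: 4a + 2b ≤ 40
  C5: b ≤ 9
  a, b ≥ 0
min z = -2a - 8b

s.t.
  3a + 4b + s1 = 22
  a + s2 = 11
  a + 3b + s3 = 17
  4a + 2b + s4 = 40
  b + s5 = 9
  a, b, s1, s2, s3, s4, s5 ≥ 0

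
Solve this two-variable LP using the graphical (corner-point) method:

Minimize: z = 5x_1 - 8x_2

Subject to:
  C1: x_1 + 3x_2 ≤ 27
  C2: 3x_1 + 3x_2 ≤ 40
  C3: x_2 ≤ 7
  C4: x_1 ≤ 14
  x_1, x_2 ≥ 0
Each vertex is the intersection of two constraint boundaries that also satisfies all remaining constraints:
  x_1 = 0 and x_2 = 0 → (0, 0)
  3x_1 + 3x_2 = 40 and x_2 = 0 → (13.33, 0)
  x_1 + 3x_2 = 27 and 3x_1 + 3x_2 = 40 → (6.5, 6.833)
  x_1 + 3x_2 = 27 and x_2 = 7 → (6, 7)
  x_2 = 7 and x_1 = 0 → (0, 7)

Evaluating z = 5x_1 - 8x_2 at each vertex:
  (0, 0): z = 0
  (13.33, 0): z = 66.67
  (6.5, 6.833): z = -22.17
  (6, 7): z = -26
  (0, 7): z = -56

The minimum is at (0, 7) with z = -56.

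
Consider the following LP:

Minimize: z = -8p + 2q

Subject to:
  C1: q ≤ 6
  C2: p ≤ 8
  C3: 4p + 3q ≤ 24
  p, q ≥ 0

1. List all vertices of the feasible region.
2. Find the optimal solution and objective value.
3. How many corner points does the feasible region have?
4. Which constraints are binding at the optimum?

1. (0, 0), (6, 0), (1.5, 6), (0, 6)
2. p = 6, q = 0, z = -48
3. 4
4. C3, q ≥ 0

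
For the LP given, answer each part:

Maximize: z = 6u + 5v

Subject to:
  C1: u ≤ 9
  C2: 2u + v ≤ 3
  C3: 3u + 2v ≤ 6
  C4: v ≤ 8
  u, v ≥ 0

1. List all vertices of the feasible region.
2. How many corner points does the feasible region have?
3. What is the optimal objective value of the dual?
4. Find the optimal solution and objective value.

1. (0, 0), (1.5, 0), (0, 3)
2. 3
3. 15 (by strong duality, equal to the primal optimum)
4. u = 0, v = 3, z = 15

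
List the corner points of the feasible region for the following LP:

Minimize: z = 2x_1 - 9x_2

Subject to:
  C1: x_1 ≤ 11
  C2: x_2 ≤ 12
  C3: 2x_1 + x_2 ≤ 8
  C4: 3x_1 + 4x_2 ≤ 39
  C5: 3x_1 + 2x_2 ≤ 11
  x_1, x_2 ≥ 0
Each vertex is the intersection of two constraint boundaries that also satisfies all remaining constraints:
  x_1 = 0 and x_2 = 0 → (0, 0)
  3x_1 + 2x_2 = 11 and x_2 = 0 → (3.667, 0)
  3x_1 + 2x_2 = 11 and x_1 = 0 → (0, 5.5)

Vertices: (0, 0), (3.667, 0), (0, 5.5)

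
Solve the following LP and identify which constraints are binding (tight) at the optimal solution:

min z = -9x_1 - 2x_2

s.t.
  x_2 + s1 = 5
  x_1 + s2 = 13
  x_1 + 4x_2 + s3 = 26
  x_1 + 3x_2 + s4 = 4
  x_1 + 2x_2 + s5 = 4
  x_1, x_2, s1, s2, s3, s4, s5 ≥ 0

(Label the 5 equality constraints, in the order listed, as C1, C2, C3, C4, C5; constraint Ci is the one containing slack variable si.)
Optimal: x_1 = 4, x_2 = 0
Slack at optimum:
  C1: slack = 5
  C2: slack = 9
  C3: slack = 22
  C4: slack = 0 (binding)
  C5: slack = 0 (binding)
  x_1 ≥ 0: x_1 = 4
  x_2 ≥ 0: x_2 = 0 (binding)
Binding constraints: C4, C5, x_2 ≥ 0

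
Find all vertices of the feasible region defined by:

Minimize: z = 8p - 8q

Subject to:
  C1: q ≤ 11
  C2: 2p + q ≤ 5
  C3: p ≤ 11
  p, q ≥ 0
Each vertex is the intersection of two constraint boundaries that also satisfies all remaining constraints:
  p = 0 and q = 0 → (0, 0)
  2p + q = 5 and q = 0 → (2.5, 0)
  2p + q = 5 and p = 0 → (0, 5)

Vertices: (0, 0), (2.5, 0), (0, 5)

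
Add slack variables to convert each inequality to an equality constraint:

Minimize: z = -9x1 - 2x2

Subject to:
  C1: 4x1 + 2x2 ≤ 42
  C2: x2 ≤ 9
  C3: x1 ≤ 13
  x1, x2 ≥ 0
min z = -9x1 - 2x2

s.t.
  4x1 + 2x2 + s1 = 42
  x2 + s2 = 9
  x1 + s3 = 13
  x1, x2, s1, s2, s3 ≥ 0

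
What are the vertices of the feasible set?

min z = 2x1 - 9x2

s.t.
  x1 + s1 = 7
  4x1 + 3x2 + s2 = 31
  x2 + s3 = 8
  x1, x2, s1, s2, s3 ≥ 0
Each vertex is the intersection of two constraint boundaries that also satisfies all remaining constraints:
  x1 = 0 and x2 = 0 → (0, 0)
  x1 = 7 and x2 = 0 → (7, 0)
  x1 = 7 and 4x1 + 3x2 = 31 → (7, 1)
  4x1 + 3x2 = 31 and x2 = 8 → (1.75, 8)
  x2 = 8 and x1 = 0 → (0, 8)

Vertices: (0, 0), (7, 0), (7, 1), (1.75, 8), (0, 8)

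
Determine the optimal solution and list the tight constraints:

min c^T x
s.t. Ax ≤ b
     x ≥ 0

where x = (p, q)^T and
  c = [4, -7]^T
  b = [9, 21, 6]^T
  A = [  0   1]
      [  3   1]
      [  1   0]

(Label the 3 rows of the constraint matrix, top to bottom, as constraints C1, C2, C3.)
Optimal: p = 0, q = 9
Slack at optimum:
  C1: slack = 0 (binding)
  C2: slack = 12
  C3: slack = 6
  p ≥ 0: p = 0 (binding)
  q ≥ 0: q = 9
Binding constraints: C1, p ≥ 0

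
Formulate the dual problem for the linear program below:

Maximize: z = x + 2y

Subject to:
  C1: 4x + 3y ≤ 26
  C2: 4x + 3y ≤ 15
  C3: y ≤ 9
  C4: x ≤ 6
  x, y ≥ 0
Minimize: z = 26y1 + 15y2 + 9y3 + 6y4

Subject to:
  C1: -4y1 - 4y2 - y4 ≤ -1
  C2: -3y1 - 3y2 - y3 ≤ -2
  y1, y2, y3, y4 ≥ 0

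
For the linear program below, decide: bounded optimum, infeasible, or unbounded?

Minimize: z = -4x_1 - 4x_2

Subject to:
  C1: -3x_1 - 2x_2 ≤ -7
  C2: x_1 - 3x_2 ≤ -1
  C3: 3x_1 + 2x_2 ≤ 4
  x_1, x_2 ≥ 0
C3 requires 3x_1 + 2x_2 ≤ 4, while C1 (-3x_1 - 2x_2 ≤ -7) is equivalent to 3x_1 + 2x_2 ≥ 7. Together they would need 7 ≤ 3x_1 + 2x_2 ≤ 4, which is impossible since 7 > 4. No point satisfies all constraints.

The feasible region is empty; the LP is infeasible.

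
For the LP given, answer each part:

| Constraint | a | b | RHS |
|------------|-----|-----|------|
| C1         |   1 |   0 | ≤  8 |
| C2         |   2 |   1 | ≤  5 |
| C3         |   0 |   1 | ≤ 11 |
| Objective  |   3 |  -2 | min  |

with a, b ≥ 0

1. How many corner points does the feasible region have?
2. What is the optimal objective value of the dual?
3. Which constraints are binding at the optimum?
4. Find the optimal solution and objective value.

1. 3
2. -10 (by strong duality, equal to the primal optimum)
3. C2, a ≥ 0
4. a = 0, b = 5, z = -10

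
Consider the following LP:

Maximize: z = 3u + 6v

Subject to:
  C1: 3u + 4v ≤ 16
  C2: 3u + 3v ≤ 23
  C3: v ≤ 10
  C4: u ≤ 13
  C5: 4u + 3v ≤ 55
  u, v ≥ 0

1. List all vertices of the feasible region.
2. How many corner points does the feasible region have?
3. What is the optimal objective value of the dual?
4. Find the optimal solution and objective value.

1. (0, 0), (5.333, 0), (0, 4)
2. 3
3. 24 (by strong duality, equal to the primal optimum)
4. u = 0, v = 4, z = 24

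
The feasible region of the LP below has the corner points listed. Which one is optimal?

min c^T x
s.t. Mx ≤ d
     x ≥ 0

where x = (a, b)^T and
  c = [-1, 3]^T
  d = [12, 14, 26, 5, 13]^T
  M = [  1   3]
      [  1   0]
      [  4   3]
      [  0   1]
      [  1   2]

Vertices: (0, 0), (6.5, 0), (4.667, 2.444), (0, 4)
Evaluating z = -a + 3b at each vertex:
  (0, 0): z = 0
  (6.5, 0): z = -6.5
  (4.667, 2.444): z = 2.667
  (0, 4): z = 12

The smallest value is z = -6.5, attained at (6.5, 0).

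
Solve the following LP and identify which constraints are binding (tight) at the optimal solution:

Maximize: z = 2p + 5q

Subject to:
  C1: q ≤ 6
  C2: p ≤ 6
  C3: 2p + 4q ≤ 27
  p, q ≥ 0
Optimal: p = 1.5, q = 6
Slack at optimum:
  C1: slack = 0 (binding)
  C2: slack = 4.5
  C3: slack = 0 (binding)
  p ≥ 0: p = 1.5
  q ≥ 0: q = 6
Binding constraints: C1, C3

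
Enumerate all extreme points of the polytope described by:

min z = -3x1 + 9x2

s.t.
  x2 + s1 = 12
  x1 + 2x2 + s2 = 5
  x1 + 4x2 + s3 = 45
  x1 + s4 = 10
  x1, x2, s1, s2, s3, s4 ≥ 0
Each vertex is the intersection of two constraint boundaries that also satisfies all remaining constraints:
  x1 = 0 and x2 = 0 → (0, 0)
  x1 + 2x2 = 5 and x2 = 0 → (5, 0)
  x1 + 2x2 = 5 and x1 = 0 → (0, 2.5)

Vertices: (0, 0), (5, 0), (0, 2.5)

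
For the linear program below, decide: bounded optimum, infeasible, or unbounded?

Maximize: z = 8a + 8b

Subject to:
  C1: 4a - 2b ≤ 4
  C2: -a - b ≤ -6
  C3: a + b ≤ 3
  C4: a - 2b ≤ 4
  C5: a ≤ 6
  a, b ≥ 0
C3 requires a + b ≤ 3, while C2 (-a - b ≤ -6) is equivalent to a + b ≥ 6. Together they would need 6 ≤ a + b ≤ 3, which is impossible since 6 > 3. No point satisfies all constraints.

The feasible region is empty; the LP is infeasible.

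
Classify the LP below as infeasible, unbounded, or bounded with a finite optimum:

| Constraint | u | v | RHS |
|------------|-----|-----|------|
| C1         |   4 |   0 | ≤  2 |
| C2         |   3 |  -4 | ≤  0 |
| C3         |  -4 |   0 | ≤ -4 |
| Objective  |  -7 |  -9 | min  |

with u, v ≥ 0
C1 requires 4u ≤ 2, while C3 (-4u ≤ -4) is equivalent to 4u ≥ 4. Together they would need 4 ≤ 4u ≤ 2, which is impossible since 4 > 2. No point satisfies all constraints.

Infeasible: no point satisfies all constraints simultaneously.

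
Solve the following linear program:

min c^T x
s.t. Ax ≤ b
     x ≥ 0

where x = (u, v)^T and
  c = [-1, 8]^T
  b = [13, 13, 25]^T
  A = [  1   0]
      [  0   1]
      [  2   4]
u = 12.5, v = 0, z = -12.5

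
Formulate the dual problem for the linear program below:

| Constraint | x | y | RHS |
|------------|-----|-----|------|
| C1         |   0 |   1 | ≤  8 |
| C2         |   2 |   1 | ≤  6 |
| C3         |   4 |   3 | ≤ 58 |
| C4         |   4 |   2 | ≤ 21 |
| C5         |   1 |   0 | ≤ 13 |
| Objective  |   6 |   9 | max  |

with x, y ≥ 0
Minimize: z = 8y1 + 6y2 + 58y3 + 21y4 + 13y5

Subject to:
  C1: -2y2 - 4y3 - 4y4 - y5 ≤ -6
  C2: -y1 - y2 - 3y3 - 2y4 ≤ -9
  y1, y2, y3, y4, y5 ≥ 0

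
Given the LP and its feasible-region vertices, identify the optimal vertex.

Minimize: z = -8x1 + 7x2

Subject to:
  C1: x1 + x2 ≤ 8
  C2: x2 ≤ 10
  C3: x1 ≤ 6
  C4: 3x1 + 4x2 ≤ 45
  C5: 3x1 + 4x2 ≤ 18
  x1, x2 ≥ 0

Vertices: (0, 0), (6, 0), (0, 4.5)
(6, 0) with z = -48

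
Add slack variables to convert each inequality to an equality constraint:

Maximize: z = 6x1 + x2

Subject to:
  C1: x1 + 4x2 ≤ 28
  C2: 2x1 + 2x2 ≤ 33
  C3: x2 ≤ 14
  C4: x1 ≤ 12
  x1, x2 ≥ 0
max z = 6x1 + x2

s.t.
  x1 + 4x2 + s1 = 28
  2x1 + 2x2 + s2 = 33
  x2 + s3 = 14
  x1 + s4 = 12
  x1, x2, s1, s2, s3, s4 ≥ 0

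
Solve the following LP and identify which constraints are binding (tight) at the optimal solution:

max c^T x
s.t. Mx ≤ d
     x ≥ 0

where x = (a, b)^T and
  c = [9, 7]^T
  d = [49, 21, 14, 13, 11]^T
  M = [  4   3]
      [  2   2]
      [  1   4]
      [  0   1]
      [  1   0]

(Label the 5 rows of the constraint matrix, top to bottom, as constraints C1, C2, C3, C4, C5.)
Optimal: a = 10.5, b = 0
Slack at optimum:
  C1: slack = 7
  C2: slack = 0 (binding)
  C3: slack = 3.5
  C4: slack = 13
  C5: slack = 0.5
  a ≥ 0: a = 10.5
  b ≥ 0: b = 0 (binding)
Binding constraints: C2, b ≥ 0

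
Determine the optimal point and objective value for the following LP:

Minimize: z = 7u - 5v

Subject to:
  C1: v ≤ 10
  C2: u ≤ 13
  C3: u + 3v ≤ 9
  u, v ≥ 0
Each vertex is the intersection of two constraint boundaries that also satisfies all remaining constraints:
  u = 0 and v = 0 → (0, 0)
  u + 3v = 9 and v = 0 → (9, 0)
  u + 3v = 9 and u = 0 → (0, 3)

Evaluating z = 7u - 5v at each vertex:
  (0, 0): z = 0
  (9, 0): z = 63
  (0, 3): z = -15

The minimum is at (0, 3) with z = -15.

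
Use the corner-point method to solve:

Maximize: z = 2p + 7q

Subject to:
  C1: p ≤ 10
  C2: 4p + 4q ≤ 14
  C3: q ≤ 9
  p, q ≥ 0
p = 0, q = 3.5, z = 24.5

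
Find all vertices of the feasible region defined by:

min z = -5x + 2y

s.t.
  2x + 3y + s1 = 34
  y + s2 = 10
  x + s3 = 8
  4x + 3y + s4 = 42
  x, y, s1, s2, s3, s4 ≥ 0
Each vertex is the intersection of two constraint boundaries that also satisfies all remaining constraints:
  x = 0 and y = 0 → (0, 0)
  x = 8 and y = 0 → (8, 0)
  x = 8 and 4x + 3y = 42 → (8, 3.333)
  2x + 3y = 34 and 4x + 3y = 42 → (4, 8.667)
  2x + 3y = 34 and y = 10 → (2, 10)
  y = 10 and x = 0 → (0, 10)

Vertices: (0, 0), (8, 0), (8, 3.333), (4, 8.667), (2, 10), (0, 10)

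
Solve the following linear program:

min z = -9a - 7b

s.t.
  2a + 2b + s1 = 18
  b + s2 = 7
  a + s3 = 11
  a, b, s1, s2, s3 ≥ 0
Each vertex is the intersection of two constraint boundaries that also satisfies all remaining constraints:
  a = 0 and b = 0 → (0, 0)
  2a + 2b = 18 and b = 0 → (9, 0)
  2a + 2b = 18 and b = 7 → (2, 7)
  b = 7 and a = 0 → (0, 7)

Evaluating z = -9a - 7b at each vertex:
  (0, 0): z = 0
  (9, 0): z = -81
  (2, 7): z = -67
  (0, 7): z = -49

The minimum is at (9, 0) with z = -81.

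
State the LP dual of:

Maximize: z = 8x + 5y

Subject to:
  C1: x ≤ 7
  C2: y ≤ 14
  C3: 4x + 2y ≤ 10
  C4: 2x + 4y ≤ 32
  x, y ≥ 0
Minimize: z = 7y1 + 14y2 + 10y3 + 32y4

Subject to:
  C1: -y1 - 4y3 - 2y4 ≤ -8
  C2: -y2 - 2y3 - 4y4 ≤ -5
  y1, y2, y3, y4 ≥ 0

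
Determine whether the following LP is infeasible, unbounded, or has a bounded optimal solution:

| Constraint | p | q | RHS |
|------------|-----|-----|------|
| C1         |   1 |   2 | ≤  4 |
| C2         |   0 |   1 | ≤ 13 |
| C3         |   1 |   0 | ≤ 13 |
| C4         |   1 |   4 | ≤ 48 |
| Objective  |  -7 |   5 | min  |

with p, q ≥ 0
The point (4, 0) satisfies every constraint, so the LP is feasible; the constraints give p ≤ 13 and q ≤ 13, which with p, q ≥ 0 keep the feasible region inside a bounded box. A feasible, bounded LP attains a finite optimum at a vertex.

Evaluating z = -7p + 5q at each vertex:
  (0, 0): z = 0
  (4, 0): z = -28
  (0, 2): z = 10

The LP has an optimal solution: (4, 0) with z = -28.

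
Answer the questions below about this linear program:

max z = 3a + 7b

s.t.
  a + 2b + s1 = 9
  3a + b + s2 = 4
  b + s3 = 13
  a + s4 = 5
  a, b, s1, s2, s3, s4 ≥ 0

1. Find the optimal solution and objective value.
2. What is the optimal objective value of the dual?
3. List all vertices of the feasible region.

1. a = 0, b = 4, z = 28
2. 28 (by strong duality, equal to the primal optimum)
3. (0, 0), (1.333, 0), (0, 4)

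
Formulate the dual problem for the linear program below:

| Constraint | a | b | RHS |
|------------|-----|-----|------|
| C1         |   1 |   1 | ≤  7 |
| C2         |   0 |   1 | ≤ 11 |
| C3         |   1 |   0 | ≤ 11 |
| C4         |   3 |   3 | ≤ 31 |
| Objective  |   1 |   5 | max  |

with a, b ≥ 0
Minimize: z = 7y1 + 11y2 + 11y3 + 31y4

Subject to:
  C1: -y1 - y3 - 3y4 ≤ -1
  C2: -y1 - y2 - 3y4 ≤ -5
  y1, y2, y3, y4 ≥ 0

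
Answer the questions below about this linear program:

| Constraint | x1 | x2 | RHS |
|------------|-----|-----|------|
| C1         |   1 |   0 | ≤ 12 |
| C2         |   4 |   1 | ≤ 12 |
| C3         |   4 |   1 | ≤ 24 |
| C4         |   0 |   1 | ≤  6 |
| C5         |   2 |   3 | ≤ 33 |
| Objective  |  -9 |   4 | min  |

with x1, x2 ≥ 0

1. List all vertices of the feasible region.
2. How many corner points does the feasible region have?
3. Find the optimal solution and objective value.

1. (0, 0), (3, 0), (1.5, 6), (0, 6)
2. 4
3. x1 = 3, x2 = 0, z = -27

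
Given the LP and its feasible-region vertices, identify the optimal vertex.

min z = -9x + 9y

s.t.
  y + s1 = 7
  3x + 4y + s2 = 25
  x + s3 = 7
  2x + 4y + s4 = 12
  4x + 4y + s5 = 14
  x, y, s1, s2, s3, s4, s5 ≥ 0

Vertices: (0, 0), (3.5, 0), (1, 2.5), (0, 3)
(3.5, 0) with z = -31.5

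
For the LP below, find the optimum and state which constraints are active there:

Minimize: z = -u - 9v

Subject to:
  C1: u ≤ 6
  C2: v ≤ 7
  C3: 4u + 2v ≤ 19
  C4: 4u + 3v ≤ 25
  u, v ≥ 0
Optimal: u = 1, v = 7
Slack at optimum:
  C1: slack = 5
  C2: slack = 0 (binding)
  C3: slack = 1
  C4: slack = 0 (binding)
  u ≥ 0: u = 1
  v ≥ 0: v = 7
Binding constraints: C2, C4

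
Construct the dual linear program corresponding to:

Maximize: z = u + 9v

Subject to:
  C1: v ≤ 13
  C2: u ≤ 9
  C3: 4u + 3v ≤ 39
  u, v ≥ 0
Minimize: z = 13y1 + 9y2 + 39y3

Subject to:
  C1: -y2 - 4y3 ≤ -1
  C2: -y1 - 3y3 ≤ -9
  y1, y2, y3 ≥ 0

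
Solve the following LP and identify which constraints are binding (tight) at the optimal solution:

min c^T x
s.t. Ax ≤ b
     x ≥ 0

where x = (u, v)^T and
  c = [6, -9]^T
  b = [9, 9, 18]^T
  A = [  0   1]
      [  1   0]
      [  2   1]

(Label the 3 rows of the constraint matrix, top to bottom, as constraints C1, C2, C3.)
Optimal: u = 0, v = 9
Binding: C1, u ≥ 0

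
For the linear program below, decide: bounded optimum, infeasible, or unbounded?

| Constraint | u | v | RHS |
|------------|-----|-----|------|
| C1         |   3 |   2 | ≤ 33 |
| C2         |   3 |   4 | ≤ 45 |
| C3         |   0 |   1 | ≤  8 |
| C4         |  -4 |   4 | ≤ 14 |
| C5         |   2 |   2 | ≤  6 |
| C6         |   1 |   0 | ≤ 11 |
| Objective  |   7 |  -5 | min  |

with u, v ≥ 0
The point (0, 3) satisfies every constraint, so the LP is feasible; the constraints give u ≤ 11 and v ≤ 8, which with u, v ≥ 0 keep the feasible region inside a bounded box. A feasible, bounded LP attains a finite optimum at a vertex.

Feasible with finite optimum z* = -15 at (0, 3).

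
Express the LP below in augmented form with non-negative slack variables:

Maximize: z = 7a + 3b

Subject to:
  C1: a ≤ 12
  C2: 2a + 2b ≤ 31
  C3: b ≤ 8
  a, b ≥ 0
max z = 7a + 3b

s.t.
  a + s1 = 12
  2a + 2b + s2 = 31
  b + s3 = 8
  a, b, s1, s2, s3 ≥ 0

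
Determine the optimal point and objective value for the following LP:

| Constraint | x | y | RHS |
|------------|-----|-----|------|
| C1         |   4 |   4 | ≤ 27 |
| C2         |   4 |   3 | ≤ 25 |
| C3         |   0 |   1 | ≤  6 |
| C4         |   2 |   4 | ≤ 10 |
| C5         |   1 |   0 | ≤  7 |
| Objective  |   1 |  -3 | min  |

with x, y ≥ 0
Each vertex is the intersection of two constraint boundaries that also satisfies all remaining constraints:
  x = 0 and y = 0 → (0, 0)
  2x + 4y = 10 and y = 0 → (5, 0)
  2x + 4y = 10 and x = 0 → (0, 2.5)

Evaluating z = x - 3y at each vertex:
  (0, 0): z = 0
  (5, 0): z = 5
  (0, 2.5): z = -7.5

The minimum is at (0, 2.5) with z = -7.5.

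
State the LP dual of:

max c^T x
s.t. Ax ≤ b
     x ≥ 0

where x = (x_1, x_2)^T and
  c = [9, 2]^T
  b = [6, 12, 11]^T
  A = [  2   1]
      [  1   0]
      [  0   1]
Minimize: z = 6y1 + 12y2 + 11y3

Subject to:
  C1: -2y1 - y2 ≤ -9
  C2: -y1 - y3 ≤ -2
  y1, y2, y3 ≥ 0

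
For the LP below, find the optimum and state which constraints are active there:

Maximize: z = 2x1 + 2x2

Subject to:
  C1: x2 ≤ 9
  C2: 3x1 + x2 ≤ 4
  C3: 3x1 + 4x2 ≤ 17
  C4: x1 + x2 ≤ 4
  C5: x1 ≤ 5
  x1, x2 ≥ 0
Optimal: x1 = 0, x2 = 4
Slack at optimum:
  C1: slack = 5
  C2: slack = 0 (binding)
  C3: slack = 1
  C4: slack = 0 (binding)
  C5: slack = 5
  x1 ≥ 0: x1 = 0 (binding)
  x2 ≥ 0: x2 = 4
Binding constraints: C2, C4, x1 ≥ 0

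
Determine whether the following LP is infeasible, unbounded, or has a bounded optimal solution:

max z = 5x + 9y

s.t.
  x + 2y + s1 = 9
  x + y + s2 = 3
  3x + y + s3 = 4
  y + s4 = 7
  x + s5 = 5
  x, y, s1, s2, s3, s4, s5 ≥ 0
The point (0, 3) satisfies every constraint, so the LP is feasible; the constraints give x ≤ 5 and y ≤ 7, which with x, y ≥ 0 keep the feasible region inside a bounded box. A feasible, bounded LP attains a finite optimum at a vertex.

Evaluating z = 5x + 9y at each vertex:
  (0, 0): z = 0
  (1.333, 0): z = 6.667
  (0.5, 2.5): z = 25
  (0, 3): z = 27

Feasible with finite optimum z* = 27 at (0, 3).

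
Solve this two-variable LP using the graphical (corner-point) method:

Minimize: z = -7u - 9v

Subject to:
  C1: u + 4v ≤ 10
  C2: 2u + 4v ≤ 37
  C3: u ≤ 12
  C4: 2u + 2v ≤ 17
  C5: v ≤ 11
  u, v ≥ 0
Each vertex is the intersection of two constraint boundaries that also satisfies all remaining constraints:
  u = 0 and v = 0 → (0, 0)
  2u + 2v = 17 and v = 0 → (8.5, 0)
  u + 4v = 10 and 2u + 2v = 17 → (8, 0.5)
  u + 4v = 10 and u = 0 → (0, 2.5)

Evaluating z = -7u - 9v at each vertex:
  (0, 0): z = 0
  (8.5, 0): z = -59.5
  (8, 0.5): z = -60.5
  (0, 2.5): z = -22.5

The minimum is at (8, 0.5) with z = -60.5.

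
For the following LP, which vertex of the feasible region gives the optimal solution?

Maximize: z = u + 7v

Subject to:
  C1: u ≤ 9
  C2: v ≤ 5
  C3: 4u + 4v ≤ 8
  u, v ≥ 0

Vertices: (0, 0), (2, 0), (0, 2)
Evaluating z = u + 7v at each vertex:
  (0, 0): z = 0
  (2, 0): z = 2
  (0, 2): z = 14

The largest value is z = 14, attained at (0, 2).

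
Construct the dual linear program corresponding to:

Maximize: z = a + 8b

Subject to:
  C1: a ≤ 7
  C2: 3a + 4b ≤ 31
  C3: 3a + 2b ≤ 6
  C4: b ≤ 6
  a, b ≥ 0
Minimize: z = 7y1 + 31y2 + 6y3 + 6y4

Subject to:
  C1: -y1 - 3y2 - 3y3 ≤ -1
  C2: -4y2 - 2y3 - y4 ≤ -8
  y1, y2, y3, y4 ≥ 0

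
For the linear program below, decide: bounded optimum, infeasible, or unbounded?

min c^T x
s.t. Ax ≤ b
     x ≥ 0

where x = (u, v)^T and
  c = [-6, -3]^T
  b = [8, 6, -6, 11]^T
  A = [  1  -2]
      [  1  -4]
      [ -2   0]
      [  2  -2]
Feasible point: (3, 0) satisfies every constraint, so the LP is feasible.
Direction d = (0, 1): for each constraint row a, a·d ≤ 0 —
  (1)(0) + (-2)(1) = -2 ≤ 0
  (1)(0) + (-4)(1) = -4 ≤ 0
  (-2)(0) + (0)(1) = 0 ≤ 0
  (2)(0) + (-2)(1) = -2 ≤ 0
and d ≥ 0, so (3, 0) + t·d stays feasible for every t ≥ 0. Along this ray z = -6u - 3v changes by -3 per unit t, so z → −∞.

Unbounded: there is a feasible ray along which z → −∞.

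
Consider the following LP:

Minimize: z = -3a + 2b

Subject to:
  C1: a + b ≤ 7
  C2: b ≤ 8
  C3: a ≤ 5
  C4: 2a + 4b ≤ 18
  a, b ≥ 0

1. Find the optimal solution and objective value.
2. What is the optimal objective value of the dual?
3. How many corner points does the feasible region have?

1. a = 5, b = 0, z = -15
2. -15 (by strong duality, equal to the primal optimum)
3. 4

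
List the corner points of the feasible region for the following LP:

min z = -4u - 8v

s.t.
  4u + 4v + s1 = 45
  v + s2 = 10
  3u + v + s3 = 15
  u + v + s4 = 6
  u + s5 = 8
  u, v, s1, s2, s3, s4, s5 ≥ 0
Each vertex is the intersection of two constraint boundaries that also satisfies all remaining constraints:
  u = 0 and v = 0 → (0, 0)
  3u + v = 15 and v = 0 → (5, 0)
  3u + v = 15 and u + v = 6 → (4.5, 1.5)
  u + v = 6 and u = 0 → (0, 6)

Vertices: (0, 0), (5, 0), (4.5, 1.5), (0, 6)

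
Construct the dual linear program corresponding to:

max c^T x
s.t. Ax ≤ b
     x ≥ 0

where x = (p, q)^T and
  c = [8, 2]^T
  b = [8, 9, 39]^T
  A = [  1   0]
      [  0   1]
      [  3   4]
Minimize: z = 8y1 + 9y2 + 39y3

Subject to:
  C1: -y1 - 3y3 ≤ -8
  C2: -y2 - 4y3 ≤ -2
  y1, y2, y3 ≥ 0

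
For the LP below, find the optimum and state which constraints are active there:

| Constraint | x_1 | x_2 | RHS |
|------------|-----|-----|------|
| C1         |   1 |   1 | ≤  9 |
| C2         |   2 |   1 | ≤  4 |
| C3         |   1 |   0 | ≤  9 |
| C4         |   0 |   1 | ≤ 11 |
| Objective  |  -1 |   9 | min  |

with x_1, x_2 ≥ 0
Optimal: x_1 = 2, x_2 = 0
Slack at optimum:
  C1: slack = 7
  C2: slack = 0 (binding)
  C3: slack = 7
  C4: slack = 11
  x_1 ≥ 0: x_1 = 2
  x_2 ≥ 0: x_2 = 0 (binding)
Binding constraints: C2, x_2 ≥ 0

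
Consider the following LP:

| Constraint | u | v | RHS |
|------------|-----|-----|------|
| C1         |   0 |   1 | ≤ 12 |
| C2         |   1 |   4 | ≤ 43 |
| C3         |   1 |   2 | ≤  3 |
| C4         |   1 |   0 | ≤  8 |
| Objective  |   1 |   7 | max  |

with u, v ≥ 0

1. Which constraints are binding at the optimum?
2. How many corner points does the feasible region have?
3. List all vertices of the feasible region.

1. C3, u ≥ 0
2. 3
3. (0, 0), (3, 0), (0, 1.5)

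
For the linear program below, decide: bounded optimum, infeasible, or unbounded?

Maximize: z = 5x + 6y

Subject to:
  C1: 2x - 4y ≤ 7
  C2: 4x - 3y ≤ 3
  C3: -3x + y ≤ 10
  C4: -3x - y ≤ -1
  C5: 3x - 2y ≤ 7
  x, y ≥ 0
Feasible point: (0, 1) satisfies every constraint, so the LP is feasible.
Direction d = (1, 3): for each constraint row a, a·d ≤ 0 —
  (2)(1) + (-4)(3) = -10 ≤ 0
  (4)(1) + (-3)(3) = -5 ≤ 0
  (-3)(1) + (1)(3) = 0 ≤ 0
  (-3)(1) + (-1)(3) = -6 ≤ 0
  (3)(1) + (-2)(3) = -3 ≤ 0
and d ≥ 0, so (0, 1) + t·d stays feasible for every t ≥ 0. Along this ray z = 5x + 6y changes by 23 per unit t, so z → +∞.

The LP is unbounded; z can be made arbitrarily large.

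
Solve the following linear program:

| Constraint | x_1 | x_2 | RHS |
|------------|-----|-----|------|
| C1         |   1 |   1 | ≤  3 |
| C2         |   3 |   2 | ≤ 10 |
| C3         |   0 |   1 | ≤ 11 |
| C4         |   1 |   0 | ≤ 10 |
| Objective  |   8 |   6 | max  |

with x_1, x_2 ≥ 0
Each vertex is the intersection of two constraint boundaries that also satisfies all remaining constraints:
  x_1 = 0 and x_2 = 0 → (0, 0)
  x_1 + x_2 = 3 and x_2 = 0 → (3, 0)
  x_1 + x_2 = 3 and x_1 = 0 → (0, 3)

Evaluating z = 8x_1 + 6x_2 at each vertex:
  (0, 0): z = 0
  (3, 0): z = 24
  (0, 3): z = 18

The maximum is at (3, 0) with z = 24.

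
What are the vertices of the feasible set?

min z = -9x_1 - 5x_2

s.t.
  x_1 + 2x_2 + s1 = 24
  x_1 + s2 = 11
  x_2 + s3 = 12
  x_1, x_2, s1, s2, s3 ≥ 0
Each vertex is the intersection of two constraint boundaries that also satisfies all remaining constraints:
  x_1 = 0 and x_2 = 0 → (0, 0)
  x_1 = 11 and x_2 = 0 → (11, 0)
  x_1 + 2x_2 = 24 and x_1 = 11 → (11, 6.5)
  x_1 + 2x_2 = 24 and x_2 = 12 → (0, 12)

Vertices: (0, 0), (11, 0), (11, 6.5), (0, 12)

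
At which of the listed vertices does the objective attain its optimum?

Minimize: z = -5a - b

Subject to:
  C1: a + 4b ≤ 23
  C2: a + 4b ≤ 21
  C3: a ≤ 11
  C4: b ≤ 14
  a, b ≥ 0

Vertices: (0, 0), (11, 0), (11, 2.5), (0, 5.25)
Evaluating z = -5a - b at each vertex:
  (0, 0): z = 0
  (11, 0): z = -55
  (11, 2.5): z = -57.5
  (0, 5.25): z = -5.25

The smallest value is z = -57.5, attained at (11, 2.5).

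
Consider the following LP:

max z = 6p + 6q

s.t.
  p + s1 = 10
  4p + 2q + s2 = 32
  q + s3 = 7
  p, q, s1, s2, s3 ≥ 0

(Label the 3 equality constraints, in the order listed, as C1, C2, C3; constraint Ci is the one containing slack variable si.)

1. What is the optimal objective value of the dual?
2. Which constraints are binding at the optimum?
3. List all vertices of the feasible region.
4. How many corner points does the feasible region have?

1. 69 (by strong duality, equal to the primal optimum)
2. C2, C3
3. (0, 0), (8, 0), (4.5, 7), (0, 7)
4. 4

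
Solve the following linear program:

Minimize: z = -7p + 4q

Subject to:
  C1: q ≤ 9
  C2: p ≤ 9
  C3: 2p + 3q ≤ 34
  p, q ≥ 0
Each vertex is the intersection of two constraint boundaries that also satisfies all remaining constraints:
  p = 0 and q = 0 → (0, 0)
  p = 9 and q = 0 → (9, 0)
  p = 9 and 2p + 3q = 34 → (9, 5.333)
  q = 9 and 2p + 3q = 34 → (3.5, 9)
  q = 9 and p = 0 → (0, 9)

Evaluating z = -7p + 4q at each vertex:
  (0, 0): z = 0
  (9, 0): z = -63
  (9, 5.333): z = -41.67
  (3.5, 9): z = 11.5
  (0, 9): z = 36

The minimum is at (9, 0) with z = -63.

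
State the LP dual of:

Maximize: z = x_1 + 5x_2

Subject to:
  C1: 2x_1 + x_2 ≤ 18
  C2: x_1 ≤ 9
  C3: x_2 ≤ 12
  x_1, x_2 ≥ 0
Minimize: z = 18y1 + 9y2 + 12y3

Subject to:
  C1: -2y1 - y2 ≤ -1
  C2: -y1 - y3 ≤ -5
  y1, y2, y3 ≥ 0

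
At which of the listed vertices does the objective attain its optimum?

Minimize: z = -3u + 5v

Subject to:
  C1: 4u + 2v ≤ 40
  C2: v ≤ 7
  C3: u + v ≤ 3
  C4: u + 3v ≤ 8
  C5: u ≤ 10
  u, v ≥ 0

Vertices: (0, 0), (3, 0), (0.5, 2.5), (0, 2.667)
Evaluating z = -3u + 5v at each vertex:
  (0, 0): z = 0
  (3, 0): z = -9
  (0.5, 2.5): z = 11
  (0, 2.667): z = 13.33

The smallest value is z = -9, attained at (3, 0).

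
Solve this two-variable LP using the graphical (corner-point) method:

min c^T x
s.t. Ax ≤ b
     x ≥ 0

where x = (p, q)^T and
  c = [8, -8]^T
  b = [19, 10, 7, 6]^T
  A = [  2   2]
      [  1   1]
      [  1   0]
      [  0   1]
Each vertex is the intersection of two constraint boundaries that also satisfies all remaining constraints:
  p = 0 and q = 0 → (0, 0)
  p = 7 and q = 0 → (7, 0)
  2p + 2q = 19 and p = 7 → (7, 2.5)
  2p + 2q = 19 and q = 6 → (3.5, 6)
  q = 6 and p = 0 → (0, 6)

Evaluating z = 8p - 8q at each vertex:
  (0, 0): z = 0
  (7, 0): z = 56
  (7, 2.5): z = 36
  (3.5, 6): z = -20
  (0, 6): z = -48

The minimum is at (0, 6) with z = -48.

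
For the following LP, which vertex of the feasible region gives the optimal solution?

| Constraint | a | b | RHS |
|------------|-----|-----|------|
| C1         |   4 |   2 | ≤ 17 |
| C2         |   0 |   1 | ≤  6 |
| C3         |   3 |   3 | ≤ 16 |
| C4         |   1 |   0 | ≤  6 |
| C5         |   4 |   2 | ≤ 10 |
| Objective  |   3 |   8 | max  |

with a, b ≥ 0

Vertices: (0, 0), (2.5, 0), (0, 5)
Evaluating z = 3a + 8b at each vertex:
  (0, 0): z = 0
  (2.5, 0): z = 7.5
  (0, 5): z = 40

The largest value is z = 40, attained at (0, 5).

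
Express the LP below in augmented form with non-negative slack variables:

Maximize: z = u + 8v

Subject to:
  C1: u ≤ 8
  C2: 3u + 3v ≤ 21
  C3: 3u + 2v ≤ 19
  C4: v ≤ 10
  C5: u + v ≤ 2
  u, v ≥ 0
max z = u + 8v

s.t.
  u + s1 = 8
  3u + 3v + s2 = 21
  3u + 2v + s3 = 19
  v + s4 = 10
  u + v + s5 = 2
  u, v, s1, s2, s3, s4, s5 ≥ 0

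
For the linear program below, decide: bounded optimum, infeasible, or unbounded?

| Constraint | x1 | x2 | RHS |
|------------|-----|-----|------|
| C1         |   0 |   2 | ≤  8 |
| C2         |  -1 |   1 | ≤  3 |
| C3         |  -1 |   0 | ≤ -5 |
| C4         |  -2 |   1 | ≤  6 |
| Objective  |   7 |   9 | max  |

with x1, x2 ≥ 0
Feasible point: (5, 0) satisfies every constraint, so the LP is feasible.
Direction d = (1, 0): for each constraint row a, a·d ≤ 0 —
  (0)(1) + (2)(0) = 0 ≤ 0
  (-1)(1) + (1)(0) = -1 ≤ 0
  (-1)(1) + (0)(0) = -1 ≤ 0
  (-2)(1) + (1)(0) = -2 ≤ 0
and d ≥ 0, so (5, 0) + t·d stays feasible for every t ≥ 0. Along this ray z = 7x1 + 9x2 changes by 7 per unit t, so z → +∞.

Unbounded: there is a feasible ray along which z → +∞.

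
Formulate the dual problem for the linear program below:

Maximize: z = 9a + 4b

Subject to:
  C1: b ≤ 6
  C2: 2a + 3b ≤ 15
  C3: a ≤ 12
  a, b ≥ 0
Minimize: z = 6y1 + 15y2 + 12y3

Subject to:
  C1: -2y2 - y3 ≤ -9
  C2: -y1 - 3y2 ≤ -4
  y1, y2, y3 ≥ 0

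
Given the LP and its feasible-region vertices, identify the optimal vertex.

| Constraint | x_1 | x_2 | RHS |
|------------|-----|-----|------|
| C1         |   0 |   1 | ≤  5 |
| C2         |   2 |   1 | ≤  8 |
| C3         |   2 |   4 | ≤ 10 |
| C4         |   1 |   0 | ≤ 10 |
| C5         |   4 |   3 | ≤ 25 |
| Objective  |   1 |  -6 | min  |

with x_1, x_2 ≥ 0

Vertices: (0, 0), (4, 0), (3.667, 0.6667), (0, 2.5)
Evaluating z = x_1 - 6x_2 at each vertex:
  (0, 0): z = 0
  (4, 0): z = 4
  (3.667, 0.6667): z = -0.3333
  (0, 2.5): z = -15

The smallest value is z = -15, attained at (0, 2.5).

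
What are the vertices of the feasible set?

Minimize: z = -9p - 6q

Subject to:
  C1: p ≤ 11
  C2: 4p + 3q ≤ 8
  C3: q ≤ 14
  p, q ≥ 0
Each vertex is the intersection of two constraint boundaries that also satisfies all remaining constraints:
  p = 0 and q = 0 → (0, 0)
  4p + 3q = 8 and q = 0 → (2, 0)
  4p + 3q = 8 and p = 0 → (0, 2.667)

Vertices: (0, 0), (2, 0), (0, 2.667)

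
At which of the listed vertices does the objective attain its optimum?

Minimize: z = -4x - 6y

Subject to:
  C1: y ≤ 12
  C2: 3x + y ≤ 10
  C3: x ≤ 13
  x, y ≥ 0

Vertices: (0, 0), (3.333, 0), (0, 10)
Evaluating z = -4x - 6y at each vertex:
  (0, 0): z = 0
  (3.333, 0): z = -13.33
  (0, 10): z = -60

The smallest value is z = -60, attained at (0, 10).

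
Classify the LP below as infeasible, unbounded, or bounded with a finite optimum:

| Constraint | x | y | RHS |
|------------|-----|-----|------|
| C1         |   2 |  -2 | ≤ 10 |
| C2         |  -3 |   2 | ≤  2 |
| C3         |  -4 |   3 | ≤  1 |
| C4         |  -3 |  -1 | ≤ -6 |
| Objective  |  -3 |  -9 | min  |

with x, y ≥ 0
Feasible point: (2, 0) satisfies every constraint, so the LP is feasible.
Direction d = (1, 1): for each constraint row a, a·d ≤ 0 —
  (2)(1) + (-2)(1) = 0 ≤ 0
  (-3)(1) + (2)(1) = -1 ≤ 0
  (-4)(1) + (3)(1) = -1 ≤ 0
  (-3)(1) + (-1)(1) = -4 ≤ 0
and d ≥ 0, so (2, 0) + t·d stays feasible for every t ≥ 0. Along this ray z = -3x - 9y changes by -12 per unit t, so z → −∞.

Unbounded: there is a feasible ray along which z → −∞.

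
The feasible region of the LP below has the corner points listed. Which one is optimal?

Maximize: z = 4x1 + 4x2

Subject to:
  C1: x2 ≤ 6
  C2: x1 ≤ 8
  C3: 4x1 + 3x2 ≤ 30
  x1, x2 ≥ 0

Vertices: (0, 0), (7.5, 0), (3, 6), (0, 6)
Evaluating z = 4x1 + 4x2 at each vertex:
  (0, 0): z = 0
  (7.5, 0): z = 30
  (3, 6): z = 36
  (0, 6): z = 24

The largest value is z = 36, attained at (3, 6).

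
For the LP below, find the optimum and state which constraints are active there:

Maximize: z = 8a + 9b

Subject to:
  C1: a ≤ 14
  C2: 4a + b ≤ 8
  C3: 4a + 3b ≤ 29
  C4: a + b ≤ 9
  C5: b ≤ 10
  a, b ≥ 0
Optimal: a = 0, b = 8
Binding: C2, a ≥ 0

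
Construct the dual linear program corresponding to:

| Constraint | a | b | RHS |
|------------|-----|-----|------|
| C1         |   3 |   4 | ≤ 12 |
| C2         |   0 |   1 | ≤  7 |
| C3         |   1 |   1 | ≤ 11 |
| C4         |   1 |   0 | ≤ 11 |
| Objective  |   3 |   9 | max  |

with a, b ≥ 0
Minimize: z = 12y1 + 7y2 + 11y3 + 11y4

Subject to:
  C1: -3y1 - y3 - y4 ≤ -3
  C2: -4y1 - y2 - y3 ≤ -9
  y1, y2, y3, y4 ≥ 0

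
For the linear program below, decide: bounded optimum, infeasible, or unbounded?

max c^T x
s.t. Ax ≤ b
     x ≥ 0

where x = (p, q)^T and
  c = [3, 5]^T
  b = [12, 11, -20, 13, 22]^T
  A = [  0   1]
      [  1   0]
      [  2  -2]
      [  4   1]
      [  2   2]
The point (0, 11) satisfies every constraint, so the LP is feasible; the constraints give p ≤ 11 and q ≤ 12, which with p, q ≥ 0 keep the feasible region inside a bounded box. A feasible, bounded LP attains a finite optimum at a vertex.

Evaluating z = 3p + 5q at each vertex:
  (0, 10): z = 50
  (0.5, 10.5): z = 54
  (0, 11): z = 55

Feasible with finite optimum z* = 55 at (0, 11).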